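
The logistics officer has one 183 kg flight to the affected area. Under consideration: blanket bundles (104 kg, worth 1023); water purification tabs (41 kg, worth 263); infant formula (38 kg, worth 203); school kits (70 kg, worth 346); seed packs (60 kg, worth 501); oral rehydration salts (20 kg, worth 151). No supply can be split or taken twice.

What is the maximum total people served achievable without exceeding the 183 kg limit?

Blanket bundles + seed packs uses 164 of the 183 kg and totals 1524.
The closest alternative, blanket bundles + water purification tabs + infant formula, reaches only 1489.

1524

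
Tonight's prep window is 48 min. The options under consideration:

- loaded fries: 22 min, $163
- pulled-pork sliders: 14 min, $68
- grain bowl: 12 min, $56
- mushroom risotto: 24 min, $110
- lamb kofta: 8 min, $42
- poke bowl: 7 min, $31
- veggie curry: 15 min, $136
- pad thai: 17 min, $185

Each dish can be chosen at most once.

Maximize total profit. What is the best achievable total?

Density check — pad thai 10.88, veggie curry 9.07, loaded fries 7.41 are the best per min.
Lamb kofta + poke bowl + veggie curry + pad thai uses 47 of the 48 min and totals 394.
The closest alternative, loaded fries + lamb kofta + pad thai, reaches only 390.

394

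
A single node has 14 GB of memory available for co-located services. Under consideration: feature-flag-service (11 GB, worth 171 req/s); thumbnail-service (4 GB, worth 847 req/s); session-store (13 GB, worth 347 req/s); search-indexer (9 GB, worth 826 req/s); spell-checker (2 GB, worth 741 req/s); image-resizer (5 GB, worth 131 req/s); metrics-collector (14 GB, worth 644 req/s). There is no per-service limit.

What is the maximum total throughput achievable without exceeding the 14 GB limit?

5187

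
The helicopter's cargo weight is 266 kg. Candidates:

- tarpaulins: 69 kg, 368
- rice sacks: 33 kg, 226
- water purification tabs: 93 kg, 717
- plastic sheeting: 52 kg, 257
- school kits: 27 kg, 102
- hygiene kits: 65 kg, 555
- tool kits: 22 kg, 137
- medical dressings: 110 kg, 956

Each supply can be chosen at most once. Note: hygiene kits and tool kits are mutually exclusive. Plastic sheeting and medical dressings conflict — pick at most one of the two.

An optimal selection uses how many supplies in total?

Optimal total is 2036.
One optimal bundle: rice sacks + water purification tabs + tool kits + medical dressings (258 kg).
Every optimal selection uses 4 supplies.

4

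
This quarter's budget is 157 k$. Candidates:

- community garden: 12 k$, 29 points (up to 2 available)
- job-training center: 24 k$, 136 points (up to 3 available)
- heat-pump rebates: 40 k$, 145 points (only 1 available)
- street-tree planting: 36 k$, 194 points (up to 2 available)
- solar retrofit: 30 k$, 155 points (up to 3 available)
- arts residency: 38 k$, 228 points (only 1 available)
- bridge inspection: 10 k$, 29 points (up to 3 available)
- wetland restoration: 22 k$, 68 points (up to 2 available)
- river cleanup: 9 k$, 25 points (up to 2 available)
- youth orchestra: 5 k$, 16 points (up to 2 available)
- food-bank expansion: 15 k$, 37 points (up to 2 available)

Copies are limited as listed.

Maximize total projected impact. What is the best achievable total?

865

The ratio heuristic lands on 3×job-training center + street-tree planting + arts residency + 2×youth orchestra (862) but leaves 1 k$ idle.
Replace job-training center and youth orchestra with solar retrofit: the trade gains 3 net, giving 865 at 157 k$.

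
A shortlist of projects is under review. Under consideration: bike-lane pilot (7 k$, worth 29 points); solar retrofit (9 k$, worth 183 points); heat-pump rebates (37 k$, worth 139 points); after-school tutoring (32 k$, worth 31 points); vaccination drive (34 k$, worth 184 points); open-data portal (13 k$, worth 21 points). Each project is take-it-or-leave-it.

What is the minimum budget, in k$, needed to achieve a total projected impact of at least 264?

43

Minimise k$ subject to total projected impact ≥ 264.
solar retrofit + vaccination drive reaches 367 using 43 k$.
No combination under 43 k$ hits 264.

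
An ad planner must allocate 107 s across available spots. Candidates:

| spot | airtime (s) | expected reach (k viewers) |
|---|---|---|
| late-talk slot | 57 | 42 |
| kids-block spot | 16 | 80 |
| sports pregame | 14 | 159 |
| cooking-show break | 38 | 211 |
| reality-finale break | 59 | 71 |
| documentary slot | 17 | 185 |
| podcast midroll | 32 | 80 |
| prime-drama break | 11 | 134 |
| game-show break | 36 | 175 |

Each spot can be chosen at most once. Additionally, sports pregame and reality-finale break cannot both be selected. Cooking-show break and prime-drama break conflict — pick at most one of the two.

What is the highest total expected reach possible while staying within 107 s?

733

Best packing: kids-block spot + sports pregame + documentary slot + prime-drama break + game-show break — 94 s, 733 total.
Nothing else feasible within 107 s beats 733.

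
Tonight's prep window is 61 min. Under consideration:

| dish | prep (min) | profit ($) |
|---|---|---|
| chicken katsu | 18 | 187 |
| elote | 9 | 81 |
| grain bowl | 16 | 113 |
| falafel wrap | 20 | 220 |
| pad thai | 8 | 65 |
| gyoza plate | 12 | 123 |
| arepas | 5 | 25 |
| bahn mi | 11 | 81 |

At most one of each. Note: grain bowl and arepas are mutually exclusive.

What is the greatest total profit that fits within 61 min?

611

Best packing: chicken katsu + elote + falafel wrap + gyoza plate — 59 min, 611 total.
That's the maximum — no feasible swap from here does better than 611.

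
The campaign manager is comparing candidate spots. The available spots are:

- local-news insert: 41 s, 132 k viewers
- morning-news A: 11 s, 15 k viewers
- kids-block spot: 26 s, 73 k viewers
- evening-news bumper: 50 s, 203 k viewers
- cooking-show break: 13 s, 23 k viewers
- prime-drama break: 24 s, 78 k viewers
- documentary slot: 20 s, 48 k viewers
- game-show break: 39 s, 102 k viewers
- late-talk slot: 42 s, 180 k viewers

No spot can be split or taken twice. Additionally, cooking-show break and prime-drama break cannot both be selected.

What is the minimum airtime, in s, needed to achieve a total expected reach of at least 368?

92

Look for the lowest-airtime combination reaching 368.
evening-news bumper + late-talk slot reaches 383 using 92 s.
Any bundle with less than 92 s falls short of 368.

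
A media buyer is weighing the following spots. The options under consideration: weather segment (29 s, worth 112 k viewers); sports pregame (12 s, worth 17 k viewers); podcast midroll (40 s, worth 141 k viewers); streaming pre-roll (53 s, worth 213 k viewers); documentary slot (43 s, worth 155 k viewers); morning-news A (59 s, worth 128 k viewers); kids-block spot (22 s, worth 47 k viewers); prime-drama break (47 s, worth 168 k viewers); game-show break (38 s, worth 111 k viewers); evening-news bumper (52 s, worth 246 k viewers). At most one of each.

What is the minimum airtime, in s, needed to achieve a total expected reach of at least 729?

Need the lightest bundle worth ≥ 729.
weather segment + streaming pre-roll + prime-drama break + evening-news bumper reaches 739 using 181 s.
Any bundle with less than 181 s falls short of 729.

181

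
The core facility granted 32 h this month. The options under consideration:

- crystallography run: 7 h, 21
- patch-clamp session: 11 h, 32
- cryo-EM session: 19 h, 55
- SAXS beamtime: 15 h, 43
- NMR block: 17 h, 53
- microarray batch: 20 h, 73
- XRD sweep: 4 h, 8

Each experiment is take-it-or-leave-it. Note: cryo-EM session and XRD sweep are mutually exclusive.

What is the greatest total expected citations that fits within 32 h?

The ratio heuristic lands on crystallography run + microarray batch + XRD sweep (102) but leaves 1 h idle.
Replace crystallography run and XRD sweep with patch-clamp session: the trade gains 3 net, giving 105 at 31 h.
Runner-up crystallography run + microarray batch + XRD sweep tops out at 102.

105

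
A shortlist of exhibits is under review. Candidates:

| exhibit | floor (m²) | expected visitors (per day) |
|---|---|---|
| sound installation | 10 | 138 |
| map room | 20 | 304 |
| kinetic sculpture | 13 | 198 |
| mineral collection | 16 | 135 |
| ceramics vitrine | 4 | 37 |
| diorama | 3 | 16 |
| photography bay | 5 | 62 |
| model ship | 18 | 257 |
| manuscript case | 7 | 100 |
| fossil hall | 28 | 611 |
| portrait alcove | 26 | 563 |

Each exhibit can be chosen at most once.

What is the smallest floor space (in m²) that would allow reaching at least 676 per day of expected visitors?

35

Need the lightest bundle worth ≥ 676.
Taking manuscript case + fossil hall gives 711 (≥ 676) for 35 m².
No combination under 35 m² hits 676.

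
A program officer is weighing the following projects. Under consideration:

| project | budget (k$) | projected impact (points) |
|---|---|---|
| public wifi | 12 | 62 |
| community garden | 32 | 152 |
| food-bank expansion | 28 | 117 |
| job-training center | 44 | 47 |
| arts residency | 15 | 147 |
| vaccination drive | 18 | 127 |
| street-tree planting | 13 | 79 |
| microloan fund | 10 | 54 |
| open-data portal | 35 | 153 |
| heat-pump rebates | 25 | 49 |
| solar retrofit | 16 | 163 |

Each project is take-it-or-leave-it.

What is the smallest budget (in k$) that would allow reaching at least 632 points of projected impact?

84

Look for the lowest-budget combination reaching 632.
public wifi + arts residency + vaccination drive + street-tree planting + microloan fund + solar retrofit reaches 632 using 84 k$.
Any bundle with less than 84 k$ falls short of 632.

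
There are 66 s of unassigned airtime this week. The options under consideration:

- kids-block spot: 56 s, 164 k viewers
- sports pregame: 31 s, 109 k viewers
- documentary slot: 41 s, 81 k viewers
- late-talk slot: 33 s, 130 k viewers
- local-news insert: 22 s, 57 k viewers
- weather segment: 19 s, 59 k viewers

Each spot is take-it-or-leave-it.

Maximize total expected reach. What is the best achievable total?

By expected reach per s: late-talk slot 3.94, sports pregame 3.52, weather segment 3.11, kids-block spot 2.93 lead.
Best packing: sports pregame + late-talk slot — 64 s, 239 total.

239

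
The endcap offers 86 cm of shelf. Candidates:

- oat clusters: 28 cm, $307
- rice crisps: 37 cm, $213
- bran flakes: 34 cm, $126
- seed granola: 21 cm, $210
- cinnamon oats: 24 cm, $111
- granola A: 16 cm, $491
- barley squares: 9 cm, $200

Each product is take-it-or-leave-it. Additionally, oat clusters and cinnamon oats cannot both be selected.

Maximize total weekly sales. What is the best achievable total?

1208

Oat clusters + seed granola + granola A + barley squares uses 74 of the 86 cm and totals 1208.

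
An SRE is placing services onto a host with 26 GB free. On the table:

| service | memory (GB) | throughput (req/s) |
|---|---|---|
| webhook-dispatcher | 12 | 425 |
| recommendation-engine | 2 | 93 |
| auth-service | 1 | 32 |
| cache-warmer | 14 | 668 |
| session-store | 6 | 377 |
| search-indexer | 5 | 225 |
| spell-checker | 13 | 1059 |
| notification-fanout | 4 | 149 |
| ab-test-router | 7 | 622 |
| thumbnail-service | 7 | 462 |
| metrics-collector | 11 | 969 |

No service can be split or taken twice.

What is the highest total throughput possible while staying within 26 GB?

2121

A density-first pass picks auth-service + ab-test-router + thumbnail-service + metrics-collector — 2085 at 26 GB.
A better packing is recommendation-engine + spell-checker + metrics-collector: 26 GB, total 2121.
Runner-up auth-service + ab-test-router + thumbnail-service + metrics-collector tops out at 2085.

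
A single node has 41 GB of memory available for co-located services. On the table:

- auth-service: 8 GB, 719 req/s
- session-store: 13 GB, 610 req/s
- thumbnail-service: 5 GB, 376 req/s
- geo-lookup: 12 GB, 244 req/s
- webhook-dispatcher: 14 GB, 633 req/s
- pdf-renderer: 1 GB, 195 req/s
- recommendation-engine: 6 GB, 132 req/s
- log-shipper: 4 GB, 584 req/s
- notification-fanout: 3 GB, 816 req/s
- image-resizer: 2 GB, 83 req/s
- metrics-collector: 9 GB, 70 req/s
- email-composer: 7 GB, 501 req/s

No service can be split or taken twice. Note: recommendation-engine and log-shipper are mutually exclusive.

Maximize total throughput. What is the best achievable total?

By throughput per GB: notification-fanout 272.00, pdf-renderer 195.00, log-shipper 146.00, auth-service 89.88 lead.
The ratio ordering already packs tightly: auth-service + session-store + thumbnail-service + pdf-renderer + log-shipper + notification-fanout + email-composer, 41 GB, 3801.
The closest alternative, auth-service + thumbnail-service + webhook-dispatcher + log-shipper + notification-fanout + email-composer, reaches only 3629.

3801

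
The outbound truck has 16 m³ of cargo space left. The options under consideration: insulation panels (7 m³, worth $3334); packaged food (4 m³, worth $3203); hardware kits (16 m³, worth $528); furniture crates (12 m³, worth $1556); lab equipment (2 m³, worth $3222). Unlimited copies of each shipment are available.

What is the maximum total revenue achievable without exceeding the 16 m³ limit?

25776

Ranking by ratio (revenue/m³): lab equipment 1611.00, packaged food 800.75, insulation panels 476.29.
8×lab equipment uses 16 of the 16 m³ and totals 25776.
Every other selection either busts 16 m³ or fails to beat 25776.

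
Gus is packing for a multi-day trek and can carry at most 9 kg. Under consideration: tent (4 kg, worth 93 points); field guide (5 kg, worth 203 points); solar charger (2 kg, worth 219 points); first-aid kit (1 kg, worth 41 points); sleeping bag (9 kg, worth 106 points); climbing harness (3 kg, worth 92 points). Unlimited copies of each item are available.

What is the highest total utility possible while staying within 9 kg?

Ranking by ratio (utility/kg): solar charger 109.50, first-aid kit 41.00, field guide 40.60, climbing harness 30.67.
Taking 4×solar charger + first-aid kit: 9 kg used, 917 in utility.

917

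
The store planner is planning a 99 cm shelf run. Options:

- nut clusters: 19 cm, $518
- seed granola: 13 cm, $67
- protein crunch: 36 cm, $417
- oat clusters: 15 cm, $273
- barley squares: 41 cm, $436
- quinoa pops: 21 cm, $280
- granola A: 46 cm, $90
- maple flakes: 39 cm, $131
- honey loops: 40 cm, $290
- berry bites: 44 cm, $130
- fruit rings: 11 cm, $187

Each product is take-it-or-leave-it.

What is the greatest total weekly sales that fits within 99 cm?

1507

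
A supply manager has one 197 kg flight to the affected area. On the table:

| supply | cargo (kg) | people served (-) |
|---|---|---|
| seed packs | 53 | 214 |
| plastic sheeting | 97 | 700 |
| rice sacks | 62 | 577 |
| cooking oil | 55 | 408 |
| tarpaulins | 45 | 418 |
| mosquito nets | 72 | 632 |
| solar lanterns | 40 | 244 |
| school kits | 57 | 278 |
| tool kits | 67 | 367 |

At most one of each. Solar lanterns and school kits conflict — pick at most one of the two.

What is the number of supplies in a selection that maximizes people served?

3

The maximum people served within 197 kg is 1627.
rice sacks + tarpaulins + mosquito nets hits 1627 at 179 kg.
All optima have 3 supplies.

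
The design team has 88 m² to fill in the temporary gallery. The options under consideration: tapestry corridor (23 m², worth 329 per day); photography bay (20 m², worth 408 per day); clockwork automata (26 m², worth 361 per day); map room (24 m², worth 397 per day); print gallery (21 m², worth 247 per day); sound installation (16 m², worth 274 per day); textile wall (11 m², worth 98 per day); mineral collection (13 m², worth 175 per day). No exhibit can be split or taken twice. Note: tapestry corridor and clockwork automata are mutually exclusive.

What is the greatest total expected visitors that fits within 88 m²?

1440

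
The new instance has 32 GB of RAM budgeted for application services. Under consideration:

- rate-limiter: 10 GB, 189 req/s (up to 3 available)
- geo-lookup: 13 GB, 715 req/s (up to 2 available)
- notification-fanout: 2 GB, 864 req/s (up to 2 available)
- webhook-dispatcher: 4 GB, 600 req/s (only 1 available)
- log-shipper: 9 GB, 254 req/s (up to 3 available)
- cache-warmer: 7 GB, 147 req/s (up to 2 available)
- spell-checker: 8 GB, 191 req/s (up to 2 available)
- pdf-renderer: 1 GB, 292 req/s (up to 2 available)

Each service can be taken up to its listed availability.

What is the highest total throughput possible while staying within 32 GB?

By throughput per GB: notification-fanout 432.00, pdf-renderer 292.00, webhook-dispatcher 150.00, geo-lookup 55.00 lead.
Taking geo-lookup + 2×notification-fanout + webhook-dispatcher + log-shipper + 2×pdf-renderer: 32 GB used, 3881 in throughput.
That's the maximum — no swap from here does better than 3881.

3881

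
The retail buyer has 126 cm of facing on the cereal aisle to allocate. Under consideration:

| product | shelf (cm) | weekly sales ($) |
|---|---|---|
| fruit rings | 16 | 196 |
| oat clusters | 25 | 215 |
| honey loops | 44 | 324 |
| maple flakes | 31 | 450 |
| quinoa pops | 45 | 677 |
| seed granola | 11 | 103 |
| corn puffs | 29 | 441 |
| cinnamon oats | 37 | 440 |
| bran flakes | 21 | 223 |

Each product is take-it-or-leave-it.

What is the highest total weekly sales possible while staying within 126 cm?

Ranking by ratio (weekly sales/cm): corn puffs 15.21, quinoa pops 15.04, maple flakes 14.52, fruit rings 12.25.
Filling by ratio: fruit rings + maple flakes + quinoa pops + corn puffs for 1764, with 5 cm left unused.
Replace fruit rings with bran flakes: the trade gains 27 net, giving 1791 at 126 cm.

1791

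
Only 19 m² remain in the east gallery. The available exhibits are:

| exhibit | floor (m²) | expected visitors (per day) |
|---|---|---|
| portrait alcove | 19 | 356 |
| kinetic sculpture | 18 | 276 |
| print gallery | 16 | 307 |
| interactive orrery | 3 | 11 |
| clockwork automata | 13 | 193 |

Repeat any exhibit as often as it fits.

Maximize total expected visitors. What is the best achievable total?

356

By expected visitors per m²: print gallery 19.19, portrait alcove 18.74, kinetic sculpture 15.33 lead.
A density-first pass picks print gallery + interactive orrery — 318 at 19 m².
The 19 m² tied up in print gallery and interactive orrery is better spent on portrait alcove — total rises to 356 (19 m²).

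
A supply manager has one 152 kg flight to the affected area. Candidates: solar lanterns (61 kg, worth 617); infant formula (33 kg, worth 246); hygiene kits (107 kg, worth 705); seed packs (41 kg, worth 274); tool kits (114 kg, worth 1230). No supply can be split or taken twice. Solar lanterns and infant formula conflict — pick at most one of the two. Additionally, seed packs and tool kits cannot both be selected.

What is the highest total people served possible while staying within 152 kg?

Best packing: infant formula + tool kits — 147 kg, 1476 total.

1476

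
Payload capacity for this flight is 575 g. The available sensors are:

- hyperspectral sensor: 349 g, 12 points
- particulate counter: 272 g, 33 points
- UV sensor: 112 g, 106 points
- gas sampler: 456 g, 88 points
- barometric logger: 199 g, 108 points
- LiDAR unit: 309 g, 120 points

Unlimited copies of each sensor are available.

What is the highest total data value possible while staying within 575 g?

530

The ratio ordering already packs tightly: 5×UV sensor, 560 g, 530.
Nothing else within 575 g beats 530.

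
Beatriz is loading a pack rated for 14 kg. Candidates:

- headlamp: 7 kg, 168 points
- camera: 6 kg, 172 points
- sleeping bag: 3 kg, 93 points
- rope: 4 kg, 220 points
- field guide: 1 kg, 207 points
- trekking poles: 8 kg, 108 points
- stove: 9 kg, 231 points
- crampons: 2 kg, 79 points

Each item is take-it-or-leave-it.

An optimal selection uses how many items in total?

Optimal total is 692.
camera + sleeping bag + rope + field guide hits 692 at 14 kg.
All optima have 4 items.

4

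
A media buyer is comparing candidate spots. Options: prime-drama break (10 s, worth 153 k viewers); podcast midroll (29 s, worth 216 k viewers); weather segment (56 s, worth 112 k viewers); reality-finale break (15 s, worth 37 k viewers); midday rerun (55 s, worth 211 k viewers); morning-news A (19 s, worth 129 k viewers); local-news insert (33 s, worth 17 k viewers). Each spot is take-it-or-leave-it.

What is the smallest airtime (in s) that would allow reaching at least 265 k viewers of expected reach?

Need the lightest bundle worth ≥ 265.
prime-drama break + morning-news A reaches 282 using 29 s.
Below 29 s the best achievable stays under 265.

29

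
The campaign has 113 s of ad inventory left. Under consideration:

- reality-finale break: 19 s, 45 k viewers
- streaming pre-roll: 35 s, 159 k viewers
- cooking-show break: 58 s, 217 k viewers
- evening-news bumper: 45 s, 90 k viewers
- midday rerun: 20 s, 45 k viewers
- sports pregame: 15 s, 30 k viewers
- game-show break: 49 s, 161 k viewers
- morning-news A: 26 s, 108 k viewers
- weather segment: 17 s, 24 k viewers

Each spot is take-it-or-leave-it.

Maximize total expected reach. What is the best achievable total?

428

Density check — streaming pre-roll 4.54, morning-news A 4.15, cooking-show break 3.74, game-show break 3.29 are the best per s.
Streaming pre-roll + game-show break + morning-news A uses 110 of the 113 s and totals 428.
Nothing else within 113 s beats 428.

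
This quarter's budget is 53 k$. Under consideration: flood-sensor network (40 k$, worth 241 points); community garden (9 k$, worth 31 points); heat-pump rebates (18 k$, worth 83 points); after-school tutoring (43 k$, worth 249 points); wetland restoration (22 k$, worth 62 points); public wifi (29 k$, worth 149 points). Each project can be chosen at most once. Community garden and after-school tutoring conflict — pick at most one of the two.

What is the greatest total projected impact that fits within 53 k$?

Ranking by ratio (projected impact/k$): flood-sensor network 6.03, after-school tutoring 5.79, public wifi 5.14.
The ratio ordering already packs tightly: flood-sensor network + community garden, 49 k$, 272.
An exhaustive check of the 64 subsets confirms 272.

272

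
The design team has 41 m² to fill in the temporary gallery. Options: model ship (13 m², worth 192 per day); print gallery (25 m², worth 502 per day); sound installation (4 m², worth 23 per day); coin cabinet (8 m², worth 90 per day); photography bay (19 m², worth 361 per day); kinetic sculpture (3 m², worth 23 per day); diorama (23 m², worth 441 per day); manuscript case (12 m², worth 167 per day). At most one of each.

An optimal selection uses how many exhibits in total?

The maximum expected visitors within 41 m² is 717.
model ship + print gallery + kinetic sculpture hits 717 at 41 m².
Any selection reaching 717 contains exactly 3 exhibits.

3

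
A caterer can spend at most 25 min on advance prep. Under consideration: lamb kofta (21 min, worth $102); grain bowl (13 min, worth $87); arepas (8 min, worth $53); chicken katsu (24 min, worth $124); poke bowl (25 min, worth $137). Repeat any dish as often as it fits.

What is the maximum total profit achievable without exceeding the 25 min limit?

Filling by ratio: grain bowl + arepas for 140, with 4 min left unused.
The 13 min tied up in grain bowl is better spent on 2×arepas — total rises to 159 (24 min).
Every other selection either busts 25 min or fails to beat 159.

159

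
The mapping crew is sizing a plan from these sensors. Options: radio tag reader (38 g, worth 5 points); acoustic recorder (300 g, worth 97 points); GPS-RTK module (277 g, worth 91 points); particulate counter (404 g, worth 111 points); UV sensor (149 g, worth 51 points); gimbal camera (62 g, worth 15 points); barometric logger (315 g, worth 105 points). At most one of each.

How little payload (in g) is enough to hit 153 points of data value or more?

464

Need the lightest bundle worth ≥ 153.
UV sensor + barometric logger reaches 156 using 464 g.
No combination under 464 g hits 153.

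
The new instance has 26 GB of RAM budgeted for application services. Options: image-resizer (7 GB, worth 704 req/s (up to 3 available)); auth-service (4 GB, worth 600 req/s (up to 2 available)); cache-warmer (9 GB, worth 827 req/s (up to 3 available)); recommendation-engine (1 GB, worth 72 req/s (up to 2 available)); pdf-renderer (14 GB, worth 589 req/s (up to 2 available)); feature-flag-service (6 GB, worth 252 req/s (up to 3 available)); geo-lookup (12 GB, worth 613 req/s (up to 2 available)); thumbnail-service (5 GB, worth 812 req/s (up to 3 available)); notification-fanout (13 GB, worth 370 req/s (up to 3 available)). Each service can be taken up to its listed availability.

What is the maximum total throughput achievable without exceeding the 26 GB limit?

3780

The ratio ordering already packs tightly: 2×auth-service + 2×recommendation-engine + 3×thumbnail-service, 25 GB, 3780.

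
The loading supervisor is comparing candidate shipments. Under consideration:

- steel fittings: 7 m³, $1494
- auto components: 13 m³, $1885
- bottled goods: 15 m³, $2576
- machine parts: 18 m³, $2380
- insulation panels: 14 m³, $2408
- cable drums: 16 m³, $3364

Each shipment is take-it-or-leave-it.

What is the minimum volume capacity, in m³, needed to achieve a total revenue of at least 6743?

36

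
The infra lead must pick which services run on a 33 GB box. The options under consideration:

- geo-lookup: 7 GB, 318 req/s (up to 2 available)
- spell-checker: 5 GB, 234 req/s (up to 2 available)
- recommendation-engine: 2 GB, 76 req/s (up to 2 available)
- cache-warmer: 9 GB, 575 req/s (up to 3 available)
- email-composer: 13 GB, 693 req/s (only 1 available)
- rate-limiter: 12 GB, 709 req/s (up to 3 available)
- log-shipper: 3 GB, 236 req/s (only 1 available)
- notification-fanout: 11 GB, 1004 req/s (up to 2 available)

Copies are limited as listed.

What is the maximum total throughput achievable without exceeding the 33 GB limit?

2659

Ranking by ratio (throughput/GB): notification-fanout 91.27, log-shipper 78.67, cache-warmer 63.89.
The ratio heuristic lands on spell-checker + recommendation-engine + log-shipper + 2×notification-fanout (2554) but leaves 1 GB idle.
Replace spell-checker and log-shipper with cache-warmer: the trade gains 105 net, giving 2659 at 33 GB.
That's the maximum — no swap from here does better than 2659.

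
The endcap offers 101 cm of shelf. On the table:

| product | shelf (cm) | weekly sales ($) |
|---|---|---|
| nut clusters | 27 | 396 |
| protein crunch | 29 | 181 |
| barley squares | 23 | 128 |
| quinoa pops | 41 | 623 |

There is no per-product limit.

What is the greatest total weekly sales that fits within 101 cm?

Taking the top-ratio products first gives 2×quinoa pops for 1246 (82 cm).
Replace quinoa pops with 2×nut clusters: the trade gains 169 net, giving 1415 at 95 cm.

1415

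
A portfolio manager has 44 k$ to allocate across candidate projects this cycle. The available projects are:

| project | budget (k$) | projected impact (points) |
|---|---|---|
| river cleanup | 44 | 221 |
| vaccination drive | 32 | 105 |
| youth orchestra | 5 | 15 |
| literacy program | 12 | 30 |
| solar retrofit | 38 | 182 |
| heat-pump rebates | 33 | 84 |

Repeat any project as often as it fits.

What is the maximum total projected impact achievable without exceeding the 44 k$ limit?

Density check — river cleanup 5.02, solar retrofit 4.79, vaccination drive 3.28 are the best per k$.
Taking river cleanup: 44 k$ used, 221 in projected impact.

221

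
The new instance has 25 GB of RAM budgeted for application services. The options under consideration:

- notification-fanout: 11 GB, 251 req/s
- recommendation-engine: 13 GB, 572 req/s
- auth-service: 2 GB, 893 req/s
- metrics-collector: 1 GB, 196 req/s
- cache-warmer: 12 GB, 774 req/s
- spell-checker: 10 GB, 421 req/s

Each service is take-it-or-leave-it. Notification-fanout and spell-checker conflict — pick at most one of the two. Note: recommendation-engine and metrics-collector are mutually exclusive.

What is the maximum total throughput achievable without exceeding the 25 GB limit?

2284

The ratio ordering already packs tightly: auth-service + metrics-collector + cache-warmer + spell-checker, 25 GB, 2284.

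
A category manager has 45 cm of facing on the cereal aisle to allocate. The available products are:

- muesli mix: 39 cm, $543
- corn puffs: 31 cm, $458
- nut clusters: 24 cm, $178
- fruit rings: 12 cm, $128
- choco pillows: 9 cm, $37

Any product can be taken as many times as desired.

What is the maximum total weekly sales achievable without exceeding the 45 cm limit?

Corn puffs + fruit rings uses 43 of the 45 cm and totals 586.
Every other selection either busts 45 cm or fails to beat 586.

586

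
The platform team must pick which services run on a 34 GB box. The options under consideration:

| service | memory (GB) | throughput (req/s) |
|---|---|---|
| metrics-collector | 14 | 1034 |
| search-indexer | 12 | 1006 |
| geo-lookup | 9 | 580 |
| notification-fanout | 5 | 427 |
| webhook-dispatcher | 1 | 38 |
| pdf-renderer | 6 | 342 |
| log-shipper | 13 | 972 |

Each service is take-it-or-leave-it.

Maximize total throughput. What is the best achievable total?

2558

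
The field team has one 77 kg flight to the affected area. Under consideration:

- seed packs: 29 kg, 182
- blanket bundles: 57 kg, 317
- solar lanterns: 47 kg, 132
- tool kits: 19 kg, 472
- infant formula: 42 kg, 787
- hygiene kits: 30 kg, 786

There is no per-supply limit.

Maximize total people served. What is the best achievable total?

Density check — hygiene kits 26.20, tool kits 24.84, infant formula 18.74, seed packs 6.28 are the best per kg.
The ratio heuristic lands on 2×hygiene kits (1572) but leaves 17 kg idle.
Dropping 2×hygiene kits frees 60 kg; slotting in 4×tool kits (76 kg) lifts the total to 1888 at 76 kg.
No other feasible combination exceeds 1888.

1888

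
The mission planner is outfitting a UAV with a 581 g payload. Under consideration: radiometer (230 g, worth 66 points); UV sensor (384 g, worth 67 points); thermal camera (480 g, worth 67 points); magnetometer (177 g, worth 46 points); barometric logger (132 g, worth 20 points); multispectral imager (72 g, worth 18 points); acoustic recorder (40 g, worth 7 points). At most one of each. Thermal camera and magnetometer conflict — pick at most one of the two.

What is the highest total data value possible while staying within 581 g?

139

Filling by ratio: radiometer + magnetometer + multispectral imager + acoustic recorder for 137, with 62 g left unused.
Dropping multispectral imager frees 72 g; slotting in barometric logger (132 g) lifts the total to 139 at 579 g.
Next best is radiometer + magnetometer + multispectral imager + acoustic recorder at 137 (519 g) — short by 2.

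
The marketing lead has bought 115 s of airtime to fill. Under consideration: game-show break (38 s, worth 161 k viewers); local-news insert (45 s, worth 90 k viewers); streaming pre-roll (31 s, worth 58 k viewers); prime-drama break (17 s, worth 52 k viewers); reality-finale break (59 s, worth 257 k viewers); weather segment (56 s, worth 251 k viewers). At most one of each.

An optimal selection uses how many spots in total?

The maximum expected reach within 115 s is 508.
One optimal bundle: reality-finale break + weather segment (115 s).
Any selection reaching 508 contains exactly 2 spots.

2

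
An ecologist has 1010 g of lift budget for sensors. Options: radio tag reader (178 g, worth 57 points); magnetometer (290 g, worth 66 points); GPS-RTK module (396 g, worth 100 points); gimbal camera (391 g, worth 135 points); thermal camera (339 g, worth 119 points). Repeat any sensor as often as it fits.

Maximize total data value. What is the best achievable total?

The ratio heuristic lands on radio tag reader + 2×thermal camera (295) but leaves 154 g idle.
Replace 2×thermal camera with 2×gimbal camera: the trade gains 32 net, giving 327 at 960 g.

327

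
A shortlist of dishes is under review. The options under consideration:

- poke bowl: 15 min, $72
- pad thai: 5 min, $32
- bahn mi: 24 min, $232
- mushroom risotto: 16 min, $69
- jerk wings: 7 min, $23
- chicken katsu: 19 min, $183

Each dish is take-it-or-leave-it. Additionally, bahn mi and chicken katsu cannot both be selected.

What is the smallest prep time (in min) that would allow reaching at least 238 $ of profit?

29

Need the lightest bundle worth ≥ 238.
Taking pad thai + bahn mi gives 264 (≥ 238) for 29 min.
No combination under 29 min hits 238.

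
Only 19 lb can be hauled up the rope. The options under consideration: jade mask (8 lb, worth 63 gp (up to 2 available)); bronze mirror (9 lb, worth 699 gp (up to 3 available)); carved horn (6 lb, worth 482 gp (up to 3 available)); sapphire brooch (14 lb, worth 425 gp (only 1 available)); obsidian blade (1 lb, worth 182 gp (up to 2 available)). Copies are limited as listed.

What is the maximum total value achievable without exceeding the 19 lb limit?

Filling by ratio: 2×carved horn + 2×obsidian blade for 1328, with 5 lb left unused.
Dropping obsidian blade frees 1 lb; slotting in carved horn (6 lb) lifts the total to 1628 at 19 lb.

1628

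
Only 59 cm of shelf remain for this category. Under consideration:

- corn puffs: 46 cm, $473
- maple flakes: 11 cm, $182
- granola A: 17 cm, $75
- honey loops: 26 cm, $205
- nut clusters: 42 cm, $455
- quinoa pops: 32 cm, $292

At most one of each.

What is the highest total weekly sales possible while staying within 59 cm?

655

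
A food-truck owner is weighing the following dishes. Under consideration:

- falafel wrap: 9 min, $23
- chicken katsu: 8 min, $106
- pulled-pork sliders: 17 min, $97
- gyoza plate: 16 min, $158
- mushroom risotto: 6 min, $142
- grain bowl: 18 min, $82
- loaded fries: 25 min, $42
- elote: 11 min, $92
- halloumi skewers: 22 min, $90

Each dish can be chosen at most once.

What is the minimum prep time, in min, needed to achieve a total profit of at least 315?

Need the lightest bundle worth ≥ 315.
chicken katsu + mushroom risotto + elote reaches 340 using 25 min.
Below 25 min the best achievable stays under 315.

25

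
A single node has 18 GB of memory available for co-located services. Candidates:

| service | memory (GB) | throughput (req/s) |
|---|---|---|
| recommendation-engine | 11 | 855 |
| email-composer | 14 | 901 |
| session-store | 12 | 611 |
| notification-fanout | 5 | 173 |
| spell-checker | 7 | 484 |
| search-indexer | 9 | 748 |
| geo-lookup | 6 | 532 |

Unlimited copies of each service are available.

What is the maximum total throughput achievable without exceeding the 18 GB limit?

1596

By throughput per GB: geo-lookup 88.67, search-indexer 83.11, recommendation-engine 77.73 lead.
Best packing: 3×geo-lookup — 18 GB, 1596 total.
Every other selection either busts 18 GB or fails to beat 1596.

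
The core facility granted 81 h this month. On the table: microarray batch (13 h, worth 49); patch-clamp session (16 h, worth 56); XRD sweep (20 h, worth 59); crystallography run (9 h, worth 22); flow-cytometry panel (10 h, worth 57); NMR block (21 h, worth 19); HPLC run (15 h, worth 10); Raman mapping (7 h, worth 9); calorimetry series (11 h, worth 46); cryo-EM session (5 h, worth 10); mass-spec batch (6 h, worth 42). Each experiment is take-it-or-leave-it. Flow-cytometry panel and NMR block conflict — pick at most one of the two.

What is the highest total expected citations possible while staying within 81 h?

Ranking by ratio (expected citations/h): mass-spec batch 7.00, flow-cytometry panel 5.70, calorimetry series 4.18.
Microarray batch + patch-clamp session + XRD sweep + flow-cytometry panel + calorimetry series + cryo-EM session + mass-spec batch uses 81 of the 81 h and totals 319.

319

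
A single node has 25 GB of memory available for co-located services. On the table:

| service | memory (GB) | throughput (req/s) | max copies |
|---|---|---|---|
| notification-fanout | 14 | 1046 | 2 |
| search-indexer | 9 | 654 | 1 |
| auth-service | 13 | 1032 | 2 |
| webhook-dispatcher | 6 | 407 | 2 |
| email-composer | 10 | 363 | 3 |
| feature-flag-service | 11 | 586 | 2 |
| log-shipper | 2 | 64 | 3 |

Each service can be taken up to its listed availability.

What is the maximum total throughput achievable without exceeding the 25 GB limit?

The ratio heuristic lands on search-indexer + auth-service + log-shipper (1750) but leaves 1 GB idle.
Dropping search-indexer and log-shipper frees 11 GB; slotting in 2×webhook-dispatcher (12 GB) lifts the total to 1846 at 25 GB.

1846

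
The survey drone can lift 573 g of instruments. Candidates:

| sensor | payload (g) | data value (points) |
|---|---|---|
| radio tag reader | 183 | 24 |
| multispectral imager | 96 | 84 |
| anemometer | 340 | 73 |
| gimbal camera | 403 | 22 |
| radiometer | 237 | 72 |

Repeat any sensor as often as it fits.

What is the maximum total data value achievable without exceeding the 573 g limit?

420

The ratio ordering already packs tightly: 5×multispectral imager, 480 g, 420.
Nothing else within 573 g beats 420.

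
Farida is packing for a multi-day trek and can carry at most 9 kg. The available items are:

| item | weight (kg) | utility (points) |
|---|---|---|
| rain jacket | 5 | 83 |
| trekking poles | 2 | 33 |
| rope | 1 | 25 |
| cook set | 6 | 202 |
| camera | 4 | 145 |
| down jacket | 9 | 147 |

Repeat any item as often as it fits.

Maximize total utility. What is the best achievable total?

Ranking by ratio (utility/kg): camera 36.25, cook set 33.67, rope 25.00.
The ratio ordering already packs tightly: rope + 2×camera, 9 kg, 315.
Every other selection either busts 9 kg or fails to beat 315.

315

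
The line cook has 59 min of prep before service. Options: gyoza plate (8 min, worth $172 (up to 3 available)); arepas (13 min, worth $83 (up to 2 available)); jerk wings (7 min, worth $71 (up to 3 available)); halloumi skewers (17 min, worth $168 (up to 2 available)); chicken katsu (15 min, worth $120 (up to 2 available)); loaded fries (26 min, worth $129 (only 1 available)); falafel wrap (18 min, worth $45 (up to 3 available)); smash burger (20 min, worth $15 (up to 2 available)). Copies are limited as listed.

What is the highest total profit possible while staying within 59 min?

Density check — gyoza plate 21.50, jerk wings 10.14, halloumi skewers 9.88 are the best per min.
Taking the top-ratio dishes first gives 3×gyoza plate + arepas + 3×jerk wings for 812 (58 min).
Replace arepas and 3×jerk wings with 2×halloumi skewers: the trade gains 40 net, giving 852 at 58 min.

852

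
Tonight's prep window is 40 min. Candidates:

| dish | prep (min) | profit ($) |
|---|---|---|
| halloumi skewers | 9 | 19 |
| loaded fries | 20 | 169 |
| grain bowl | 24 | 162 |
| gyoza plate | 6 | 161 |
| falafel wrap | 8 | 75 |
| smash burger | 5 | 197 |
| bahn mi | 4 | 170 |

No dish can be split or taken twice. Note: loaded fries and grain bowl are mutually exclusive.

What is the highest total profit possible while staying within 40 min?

697

A density-first pass picks halloumi skewers + gyoza plate + falafel wrap + smash burger + bahn mi — 622 at 32 min.
The 17 min tied up in halloumi skewers and falafel wrap is better spent on loaded fries — total rises to 697 (35 min).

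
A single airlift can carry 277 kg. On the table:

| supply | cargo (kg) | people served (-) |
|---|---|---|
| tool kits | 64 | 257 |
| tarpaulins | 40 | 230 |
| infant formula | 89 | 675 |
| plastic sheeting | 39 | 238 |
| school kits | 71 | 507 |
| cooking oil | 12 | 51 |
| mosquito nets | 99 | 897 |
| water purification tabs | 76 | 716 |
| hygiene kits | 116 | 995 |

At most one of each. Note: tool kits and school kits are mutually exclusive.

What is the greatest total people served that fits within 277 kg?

2339

By people served per kg: water purification tabs 9.42, mosquito nets 9.06, hygiene kits 8.58, infant formula 7.58 lead.
Best packing: infant formula + cooking oil + mosquito nets + water purification tabs — 276 kg, 2339 total.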